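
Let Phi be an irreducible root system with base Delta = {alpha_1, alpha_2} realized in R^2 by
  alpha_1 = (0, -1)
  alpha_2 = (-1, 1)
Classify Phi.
Compute the Cartan integers a_ij = 2(alpha_i, alpha_j)/(alpha_j, alpha_j); the resulting 2x2 Cartan matrix is
[[2, -1], [-2, 2]].
The roots have two lengths (squared-length ratio 2:1); the short ones are alpha_{1}. The associated Dynkin diagram is a chain of 2 nodes with a double edge at one end; the terminal node there is the unique short simple root (B_2), so the type is B_2 (the algebra so(5)).

type B_2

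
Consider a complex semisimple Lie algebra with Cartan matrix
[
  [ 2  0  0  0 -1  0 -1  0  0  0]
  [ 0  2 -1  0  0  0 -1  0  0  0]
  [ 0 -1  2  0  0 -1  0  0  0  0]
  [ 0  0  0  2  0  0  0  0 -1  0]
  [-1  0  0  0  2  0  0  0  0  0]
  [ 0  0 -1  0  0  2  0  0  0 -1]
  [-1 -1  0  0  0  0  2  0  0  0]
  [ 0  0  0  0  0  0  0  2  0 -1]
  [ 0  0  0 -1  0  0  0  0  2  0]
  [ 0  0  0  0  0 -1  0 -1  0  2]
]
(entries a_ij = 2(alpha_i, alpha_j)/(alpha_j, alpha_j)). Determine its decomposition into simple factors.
The diagram associated to this matrix has two connected components: the simple roots {alpha_4, alpha_9} form a chain of 2 nodes with single edges (A_2), and {alpha_1, alpha_2, alpha_3, alpha_5, alpha_6, alpha_7, alpha_8, alpha_10} form a chain of 8 nodes with single edges (A_8). A semisimple Lie algebra decomposes uniquely as the direct sum of simple ideals, one per connected component of its Dynkin diagram, so g ≅ A_2 ⊕ A_8 (dimension 8 + 80 = 88).

type A_2 + type A_8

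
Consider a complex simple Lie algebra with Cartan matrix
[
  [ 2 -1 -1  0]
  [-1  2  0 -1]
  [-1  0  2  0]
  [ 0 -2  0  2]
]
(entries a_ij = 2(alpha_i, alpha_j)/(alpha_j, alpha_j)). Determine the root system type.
type C_4

The matrix has rank 4 with 2's on the diagonal. Reading the off-diagonal entries as Dynkin edges (a single edge where a_ij = a_ji = -1; a double or triple edge where a_ij * a_ji = 2 or 3), the diagram is a chain of 4 nodes with a double edge at one end; the terminal node there is the unique long simple root (C_4). One simple-root ordering that puts it in standard form is (alpha_3, alpha_1, alpha_2, alpha_4). So the algebra is type C_4, i.e. sp(8).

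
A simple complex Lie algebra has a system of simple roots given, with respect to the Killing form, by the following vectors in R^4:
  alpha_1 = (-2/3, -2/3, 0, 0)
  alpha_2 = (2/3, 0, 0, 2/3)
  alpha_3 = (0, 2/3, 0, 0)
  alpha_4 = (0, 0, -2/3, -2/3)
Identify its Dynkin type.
Compute the Cartan integers a_ij = 2(alpha_i, alpha_j)/(alpha_j, alpha_j); the resulting 4x4 Cartan matrix is
[[2, -1, -2, 0], [-1, 2, 0, -1], [-1, 0, 2, 0], [0, -1, 0, 2]].
The roots have two lengths (squared-length ratio 2:1); the short ones are alpha_{3}. The associated Dynkin diagram is a chain of 4 nodes with a double edge at one end; the terminal node there is the unique short simple root (B_4), so the type is B_4 (the algebra so(9)).

B_4 (so(9))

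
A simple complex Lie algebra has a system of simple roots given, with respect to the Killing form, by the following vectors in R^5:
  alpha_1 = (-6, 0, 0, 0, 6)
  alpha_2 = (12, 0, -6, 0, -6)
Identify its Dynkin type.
G2

Compute the Cartan integers a_ij = 2(alpha_i, alpha_j)/(alpha_j, alpha_j); the resulting 2x2 Cartan matrix is
[[2, -1], [-3, 2]].
The roots have two lengths (squared-length ratio 3:1); the short ones are alpha_{1}. The associated Dynkin diagram is two nodes joined by a triple edge (G_2), so the type is G_2.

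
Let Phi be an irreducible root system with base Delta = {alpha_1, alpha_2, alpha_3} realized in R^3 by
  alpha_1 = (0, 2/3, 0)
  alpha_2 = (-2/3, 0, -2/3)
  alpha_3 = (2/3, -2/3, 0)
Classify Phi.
Compute the Cartan integers a_ij = 2(alpha_i, alpha_j)/(alpha_j, alpha_j); the resulting 3x3 Cartan matrix is
[[2, 0, -1], [0, 2, -1], [-2, -1, 2]].
The roots have two lengths (squared-length ratio 2:1); the short ones are alpha_{1}. The associated Dynkin diagram is a chain of 3 nodes with a double edge at one end; the terminal node there is the unique short simple root (B_3), so the type is B_3 (the algebra so(7)).

B_3 (so(7))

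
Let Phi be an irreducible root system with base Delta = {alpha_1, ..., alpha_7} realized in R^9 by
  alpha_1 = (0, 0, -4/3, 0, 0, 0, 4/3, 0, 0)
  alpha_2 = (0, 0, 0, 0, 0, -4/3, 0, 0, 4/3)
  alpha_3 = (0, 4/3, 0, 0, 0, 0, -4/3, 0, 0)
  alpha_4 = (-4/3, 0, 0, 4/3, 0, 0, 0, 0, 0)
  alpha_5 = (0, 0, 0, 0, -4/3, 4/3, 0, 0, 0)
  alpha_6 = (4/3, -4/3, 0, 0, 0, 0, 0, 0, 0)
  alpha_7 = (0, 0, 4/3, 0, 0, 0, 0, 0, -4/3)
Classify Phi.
Compute the Cartan integers a_ij = 2(alpha_i, alpha_j)/(alpha_j, alpha_j); the resulting 7x7 Cartan matrix is
[[2, 0, -1, 0, 0, 0, -1], [0, 2, 0, 0, -1, 0, -1], [-1, 0, 2, 0, 0, -1, 0], [0, 0, 0, 2, 0, -1, 0], [0, -1, 0, 0, 2, 0, 0], [0, 0, -1, -1, 0, 2, 0], [-1, -1, 0, 0, 0, 0, 2]].
All simple roots have the same length, so the diagram is simply laced. The associated Dynkin diagram is a chain of 7 nodes with single edges (A_7), so the type is A_7 (the algebra sl(8)).

A7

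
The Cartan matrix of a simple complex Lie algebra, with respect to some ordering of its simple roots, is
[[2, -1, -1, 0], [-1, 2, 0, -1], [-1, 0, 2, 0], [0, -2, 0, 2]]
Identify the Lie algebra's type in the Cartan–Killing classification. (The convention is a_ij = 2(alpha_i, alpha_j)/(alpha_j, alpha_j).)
C_4 (sp(8))

The matrix has rank 4 with 2's on the diagonal. Reading the off-diagonal entries as Dynkin edges (a single edge where a_ij = a_ji = -1; a double or triple edge where a_ij * a_ji = 2 or 3), the diagram is a chain of 4 nodes with a double edge at one end; the terminal node there is the unique long simple root (C_4). One simple-root ordering that puts it in standard form is (alpha_3, alpha_1, alpha_2, alpha_4). So the algebra is type C_4, i.e. sp(8).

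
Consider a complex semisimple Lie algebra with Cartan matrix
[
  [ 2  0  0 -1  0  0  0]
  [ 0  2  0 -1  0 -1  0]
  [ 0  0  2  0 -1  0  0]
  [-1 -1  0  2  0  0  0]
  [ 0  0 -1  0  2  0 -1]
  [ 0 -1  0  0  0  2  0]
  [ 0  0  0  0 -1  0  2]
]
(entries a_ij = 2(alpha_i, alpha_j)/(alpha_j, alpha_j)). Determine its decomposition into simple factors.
A3 ⊕ A4

The diagram associated to this matrix has two connected components: the simple roots {alpha_3, alpha_5, alpha_7} form a chain of 3 nodes with single edges (A_3), and {alpha_1, alpha_2, alpha_4, alpha_6} form a chain of 4 nodes with single edges (A_4). A semisimple Lie algebra decomposes uniquely as the direct sum of simple ideals, one per connected component of its Dynkin diagram, so g ≅ A_3 ⊕ A_4 (dimension 15 + 24 = 39).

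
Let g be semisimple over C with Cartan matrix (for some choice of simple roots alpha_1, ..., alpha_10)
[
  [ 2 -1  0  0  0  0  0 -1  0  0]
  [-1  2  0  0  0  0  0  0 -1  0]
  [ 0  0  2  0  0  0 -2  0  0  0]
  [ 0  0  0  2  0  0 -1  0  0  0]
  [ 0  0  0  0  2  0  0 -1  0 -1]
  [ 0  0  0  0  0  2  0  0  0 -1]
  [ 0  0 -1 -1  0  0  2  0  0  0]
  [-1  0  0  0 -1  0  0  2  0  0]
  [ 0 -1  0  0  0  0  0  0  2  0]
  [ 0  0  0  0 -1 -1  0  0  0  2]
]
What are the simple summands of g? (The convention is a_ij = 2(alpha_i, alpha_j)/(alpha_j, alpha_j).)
The diagram associated to this matrix has two connected components: the simple roots {alpha_1, alpha_2, alpha_5, alpha_6, alpha_8, alpha_9, alpha_10} form a chain of 7 nodes with single edges (A_7), and {alpha_3, alpha_4, alpha_7} form a chain of 3 nodes with a double edge at one end; the terminal node there is the unique long simple root (C_3). A semisimple Lie algebra decomposes uniquely as the direct sum of simple ideals, one per connected component of its Dynkin diagram, so g ≅ A_7 ⊕ C_3 (dimension 63 + 21 = 84).

A_7 + C_3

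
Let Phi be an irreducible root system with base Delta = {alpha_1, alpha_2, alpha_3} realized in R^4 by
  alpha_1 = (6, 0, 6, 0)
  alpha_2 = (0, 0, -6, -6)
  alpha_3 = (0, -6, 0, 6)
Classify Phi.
Compute the Cartan integers a_ij = 2(alpha_i, alpha_j)/(alpha_j, alpha_j); the resulting 3x3 Cartan matrix is
[[2, -1, 0], [-1, 2, -1], [0, -1, 2]].
All simple roots have the same length, so the diagram is simply laced. The associated Dynkin diagram is a chain of 3 nodes with single edges (A_3), so the type is A_3 (the algebra sl(4)).

type A_3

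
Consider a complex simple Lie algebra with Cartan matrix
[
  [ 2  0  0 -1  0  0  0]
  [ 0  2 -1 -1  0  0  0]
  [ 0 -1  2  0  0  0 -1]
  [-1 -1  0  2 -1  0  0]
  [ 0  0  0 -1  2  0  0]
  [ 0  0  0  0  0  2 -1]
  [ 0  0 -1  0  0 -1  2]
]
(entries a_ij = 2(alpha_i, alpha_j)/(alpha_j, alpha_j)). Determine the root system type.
The matrix has rank 7 with 2's on the diagonal. Reading the off-diagonal entries as Dynkin edges (a single edge where a_ij = a_ji = -1; a double or triple edge where a_ij * a_ji = 2 or 3), the diagram is a chain of 5 nodes with a fork of two nodes at one end (D_7). One simple-root ordering that puts it in standard form is (alpha_6, alpha_7, alpha_3, alpha_2, alpha_4, alpha_5, alpha_1). So the algebra is type D_7, i.e. so(14).

D_7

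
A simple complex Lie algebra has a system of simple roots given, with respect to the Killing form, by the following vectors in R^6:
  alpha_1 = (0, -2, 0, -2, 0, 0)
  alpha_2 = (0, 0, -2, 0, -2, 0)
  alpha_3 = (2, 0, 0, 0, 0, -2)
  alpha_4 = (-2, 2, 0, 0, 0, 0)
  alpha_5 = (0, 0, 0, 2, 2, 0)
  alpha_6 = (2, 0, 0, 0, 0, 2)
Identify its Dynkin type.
Compute the Cartan integers a_ij = 2(alpha_i, alpha_j)/(alpha_j, alpha_j); the resulting 6x6 Cartan matrix is
[[2, 0, 0, -1, -1, 0], [0, 2, 0, 0, -1, 0], [0, 0, 2, -1, 0, 0], [-1, 0, -1, 2, 0, -1], [-1, -1, 0, 0, 2, 0], [0, 0, 0, -1, 0, 2]].
All simple roots have the same length, so the diagram is simply laced. The associated Dynkin diagram is a chain of 4 nodes with a fork of two nodes at one end (D_6), so the type is D_6 (the algebra so(12)).

D_6 (so(12))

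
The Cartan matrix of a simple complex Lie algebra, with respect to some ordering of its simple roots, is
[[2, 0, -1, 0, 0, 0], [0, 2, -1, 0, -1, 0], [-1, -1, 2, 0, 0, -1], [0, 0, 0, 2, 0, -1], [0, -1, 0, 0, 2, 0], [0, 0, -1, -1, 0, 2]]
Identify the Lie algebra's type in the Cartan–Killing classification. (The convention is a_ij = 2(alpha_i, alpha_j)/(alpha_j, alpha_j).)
The matrix has rank 6 with 2's on the diagonal. Reading the off-diagonal entries as Dynkin edges (a single edge where a_ij = a_ji = -1; a double or triple edge where a_ij * a_ji = 2 or 3), the diagram is a chain of 5 nodes with one extra node attached to the third node from one end (E_6). One simple-root ordering that puts it in standard form is (alpha_5, alpha_1, alpha_2, alpha_3, alpha_6, alpha_4). So the algebra is type E_6.

E_6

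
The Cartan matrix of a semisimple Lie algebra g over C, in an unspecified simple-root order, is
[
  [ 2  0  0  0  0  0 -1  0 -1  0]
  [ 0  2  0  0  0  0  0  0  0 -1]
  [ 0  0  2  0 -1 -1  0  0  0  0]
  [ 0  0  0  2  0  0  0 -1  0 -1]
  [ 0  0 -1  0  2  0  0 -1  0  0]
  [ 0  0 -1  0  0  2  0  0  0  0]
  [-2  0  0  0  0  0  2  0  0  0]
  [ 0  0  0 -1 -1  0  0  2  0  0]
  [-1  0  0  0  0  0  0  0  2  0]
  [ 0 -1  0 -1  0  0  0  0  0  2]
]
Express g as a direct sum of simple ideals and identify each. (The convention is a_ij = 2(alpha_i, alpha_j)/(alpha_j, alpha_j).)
A_7 (sl(8)) + C_3 (sp(6))

The diagram associated to this matrix has two connected components: the simple roots {alpha_2, alpha_3, alpha_4, alpha_5, alpha_6, alpha_8, alpha_10} form a chain of 7 nodes with single edges (A_7), and {alpha_1, alpha_7, alpha_9} form a chain of 3 nodes with a double edge at one end; the terminal node there is the unique long simple root (C_3). A semisimple Lie algebra decomposes uniquely as the direct sum of simple ideals, one per connected component of its Dynkin diagram, so g ≅ A_7 ⊕ C_3 (dimension 63 + 21 = 84).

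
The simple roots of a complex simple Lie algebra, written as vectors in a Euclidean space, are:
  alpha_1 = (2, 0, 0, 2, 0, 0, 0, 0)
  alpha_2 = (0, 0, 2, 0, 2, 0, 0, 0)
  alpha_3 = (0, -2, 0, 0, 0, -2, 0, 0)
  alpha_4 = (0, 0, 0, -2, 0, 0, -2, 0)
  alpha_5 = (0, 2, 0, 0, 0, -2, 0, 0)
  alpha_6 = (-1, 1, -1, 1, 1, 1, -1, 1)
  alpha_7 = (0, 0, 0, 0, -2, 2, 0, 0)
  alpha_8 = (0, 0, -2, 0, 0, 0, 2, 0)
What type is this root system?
Compute the Cartan integers a_ij = 2(alpha_i, alpha_j)/(alpha_j, alpha_j); the resulting 8x8 Cartan matrix is
[[2, 0, 0, -1, 0, 0, 0, 0], [0, 2, 0, 0, 0, 0, -1, -1], [0, 0, 2, 0, 0, -1, -1, 0], [-1, 0, 0, 2, 0, 0, 0, -1], [0, 0, 0, 0, 2, 0, -1, 0], [0, 0, -1, 0, 0, 2, 0, 0], [0, -1, -1, 0, -1, 0, 2, 0], [0, -1, 0, -1, 0, 0, 0, 2]].
All simple roots have the same length, so the diagram is simply laced. The associated Dynkin diagram is a chain of 7 nodes with one extra node attached to the third node from one end (E_8), so the type is E_8.

E8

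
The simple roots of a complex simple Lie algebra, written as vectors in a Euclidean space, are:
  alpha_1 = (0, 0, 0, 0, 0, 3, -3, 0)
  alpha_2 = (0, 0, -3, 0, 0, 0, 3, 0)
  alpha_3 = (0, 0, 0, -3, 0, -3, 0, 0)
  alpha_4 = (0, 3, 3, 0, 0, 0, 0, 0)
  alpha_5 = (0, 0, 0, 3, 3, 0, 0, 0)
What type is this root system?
A5

Compute the Cartan integers a_ij = 2(alpha_i, alpha_j)/(alpha_j, alpha_j); the resulting 5x5 Cartan matrix is
[[2, -1, -1, 0, 0], [-1, 2, 0, -1, 0], [-1, 0, 2, 0, -1], [0, -1, 0, 2, 0], [0, 0, -1, 0, 2]].
All simple roots have the same length, so the diagram is simply laced. The associated Dynkin diagram is a chain of 5 nodes with single edges (A_5), so the type is A_5 (the algebra sl(6)).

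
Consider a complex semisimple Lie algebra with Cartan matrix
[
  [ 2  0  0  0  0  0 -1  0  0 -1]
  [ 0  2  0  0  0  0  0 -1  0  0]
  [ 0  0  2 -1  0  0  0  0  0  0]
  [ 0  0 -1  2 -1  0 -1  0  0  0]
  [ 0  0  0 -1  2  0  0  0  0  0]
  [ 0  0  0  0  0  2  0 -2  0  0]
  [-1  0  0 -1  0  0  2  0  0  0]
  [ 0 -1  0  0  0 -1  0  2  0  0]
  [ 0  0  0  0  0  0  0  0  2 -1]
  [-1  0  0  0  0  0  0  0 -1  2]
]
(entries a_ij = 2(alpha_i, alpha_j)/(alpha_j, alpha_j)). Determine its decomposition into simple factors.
The diagram associated to this matrix has two connected components: the simple roots {alpha_2, alpha_6, alpha_8} form a chain of 3 nodes with a double edge at one end; the terminal node there is the unique long simple root (C_3), and {alpha_1, alpha_3, alpha_4, alpha_5, alpha_7, alpha_9, alpha_10} form a chain of 5 nodes with a fork of two nodes at one end (D_7). A semisimple Lie algebra decomposes uniquely as the direct sum of simple ideals, one per connected component of its Dynkin diagram, so g ≅ C_3 ⊕ D_7 (dimension 21 + 91 = 112).

type C_3 + type D_7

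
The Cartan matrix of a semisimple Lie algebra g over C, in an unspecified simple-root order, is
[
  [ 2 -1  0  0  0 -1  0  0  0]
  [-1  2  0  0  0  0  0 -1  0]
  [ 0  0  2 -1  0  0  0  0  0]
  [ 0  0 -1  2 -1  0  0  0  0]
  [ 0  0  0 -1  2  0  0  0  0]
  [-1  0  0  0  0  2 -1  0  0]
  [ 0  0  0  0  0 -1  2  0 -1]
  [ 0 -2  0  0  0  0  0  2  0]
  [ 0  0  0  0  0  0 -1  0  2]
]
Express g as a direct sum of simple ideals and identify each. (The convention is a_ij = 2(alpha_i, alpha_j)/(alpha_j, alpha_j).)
type A_3 + type C_6

The diagram associated to this matrix has two connected components: the simple roots {alpha_3, alpha_4, alpha_5} form a chain of 3 nodes with single edges (A_3), and {alpha_1, alpha_2, alpha_6, alpha_7, alpha_8, alpha_9} form a chain of 6 nodes with a double edge at one end; the terminal node there is the unique long simple root (C_6). A semisimple Lie algebra decomposes uniquely as the direct sum of simple ideals, one per connected component of its Dynkin diagram, so g ≅ A_3 ⊕ C_6 (dimension 15 + 78 = 93).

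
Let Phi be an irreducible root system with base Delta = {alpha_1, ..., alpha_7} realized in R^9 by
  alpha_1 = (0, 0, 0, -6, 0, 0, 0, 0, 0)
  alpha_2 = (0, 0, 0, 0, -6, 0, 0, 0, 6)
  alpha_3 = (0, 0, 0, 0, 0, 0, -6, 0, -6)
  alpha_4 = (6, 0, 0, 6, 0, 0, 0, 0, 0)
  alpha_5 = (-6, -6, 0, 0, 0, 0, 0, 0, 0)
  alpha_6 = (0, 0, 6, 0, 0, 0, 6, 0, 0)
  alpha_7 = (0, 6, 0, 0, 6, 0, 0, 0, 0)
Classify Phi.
type B_7

Compute the Cartan integers a_ij = 2(alpha_i, alpha_j)/(alpha_j, alpha_j); the resulting 7x7 Cartan matrix is
[[2, 0, 0, -1, 0, 0, 0], [0, 2, -1, 0, 0, 0, -1], [0, -1, 2, 0, 0, -1, 0], [-2, 0, 0, 2, -1, 0, 0], [0, 0, 0, -1, 2, 0, -1], [0, 0, -1, 0, 0, 2, 0], [0, -1, 0, 0, -1, 0, 2]].
The roots have two lengths (squared-length ratio 2:1); the short ones are alpha_{1}. The associated Dynkin diagram is a chain of 7 nodes with a double edge at one end; the terminal node there is the unique short simple root (B_7), so the type is B_7 (the algebra so(15)).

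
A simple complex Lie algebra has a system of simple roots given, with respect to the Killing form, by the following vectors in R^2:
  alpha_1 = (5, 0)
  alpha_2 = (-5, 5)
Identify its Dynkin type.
Compute the Cartan integers a_ij = 2(alpha_i, alpha_j)/(alpha_j, alpha_j); the resulting 2x2 Cartan matrix is
[[2, -1], [-2, 2]].
The roots have two lengths (squared-length ratio 2:1); the short ones are alpha_{1}. The associated Dynkin diagram is a chain of 2 nodes with a double edge at one end; the terminal node there is the unique short simple root (B_2), so the type is B_2 (the algebra so(5)).

B_2 (so(5))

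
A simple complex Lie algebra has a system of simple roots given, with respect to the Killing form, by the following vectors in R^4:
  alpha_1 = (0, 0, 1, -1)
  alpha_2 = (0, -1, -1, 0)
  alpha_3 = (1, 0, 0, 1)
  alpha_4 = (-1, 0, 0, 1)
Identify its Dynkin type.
D4

Compute the Cartan integers a_ij = 2(alpha_i, alpha_j)/(alpha_j, alpha_j); the resulting 4x4 Cartan matrix is
[[2, -1, -1, -1], [-1, 2, 0, 0], [-1, 0, 2, 0], [-1, 0, 0, 2]].
All simple roots have the same length, so the diagram is simply laced. The associated Dynkin diagram is a chain of 2 nodes with a fork of two nodes at one end (D_4), so the type is D_4 (the algebra so(8)).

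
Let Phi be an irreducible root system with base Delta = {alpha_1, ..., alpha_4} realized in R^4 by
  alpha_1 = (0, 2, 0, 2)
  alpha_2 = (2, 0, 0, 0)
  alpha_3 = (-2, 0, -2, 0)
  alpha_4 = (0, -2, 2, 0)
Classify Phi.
B_4 (so(9))

Compute the Cartan integers a_ij = 2(alpha_i, alpha_j)/(alpha_j, alpha_j); the resulting 4x4 Cartan matrix is
[[2, 0, 0, -1], [0, 2, -1, 0], [0, -2, 2, -1], [-1, 0, -1, 2]].
The roots have two lengths (squared-length ratio 2:1); the short ones are alpha_{2}. The associated Dynkin diagram is a chain of 4 nodes with a double edge at one end; the terminal node there is the unique short simple root (B_4), so the type is B_4 (the algebra so(9)).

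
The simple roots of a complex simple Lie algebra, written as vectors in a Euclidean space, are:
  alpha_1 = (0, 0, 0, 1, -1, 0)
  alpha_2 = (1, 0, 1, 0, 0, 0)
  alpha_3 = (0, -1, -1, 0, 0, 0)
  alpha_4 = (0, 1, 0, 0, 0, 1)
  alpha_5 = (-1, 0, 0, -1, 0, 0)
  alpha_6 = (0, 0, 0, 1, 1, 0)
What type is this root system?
D_6 (so(12))

Compute the Cartan integers a_ij = 2(alpha_i, alpha_j)/(alpha_j, alpha_j); the resulting 6x6 Cartan matrix is
[[2, 0, 0, 0, -1, 0], [0, 2, -1, 0, -1, 0], [0, -1, 2, -1, 0, 0], [0, 0, -1, 2, 0, 0], [-1, -1, 0, 0, 2, -1], [0, 0, 0, 0, -1, 2]].
All simple roots have the same length, so the diagram is simply laced. The associated Dynkin diagram is a chain of 4 nodes with a fork of two nodes at one end (D_6), so the type is D_6 (the algebra so(12)).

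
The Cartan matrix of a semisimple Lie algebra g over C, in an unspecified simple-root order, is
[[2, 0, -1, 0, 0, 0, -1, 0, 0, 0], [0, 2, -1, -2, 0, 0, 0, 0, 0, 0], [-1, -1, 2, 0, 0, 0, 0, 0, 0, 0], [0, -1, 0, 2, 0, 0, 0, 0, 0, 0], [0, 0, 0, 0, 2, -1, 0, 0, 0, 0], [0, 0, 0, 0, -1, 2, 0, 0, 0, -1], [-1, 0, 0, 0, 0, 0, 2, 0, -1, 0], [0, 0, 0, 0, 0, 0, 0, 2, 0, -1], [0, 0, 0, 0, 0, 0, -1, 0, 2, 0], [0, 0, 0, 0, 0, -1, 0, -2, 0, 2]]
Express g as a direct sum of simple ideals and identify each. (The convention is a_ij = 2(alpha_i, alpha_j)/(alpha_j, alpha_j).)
B_4 (so(9)) ⊕ B_6 (so(13))

The diagram associated to this matrix has two connected components: the simple roots {alpha_5, alpha_6, alpha_8, alpha_10} form a chain of 4 nodes with a double edge at one end; the terminal node there is the unique short simple root (B_4), and {alpha_1, alpha_2, alpha_3, alpha_4, alpha_7, alpha_9} form a chain of 6 nodes with a double edge at one end; the terminal node there is the unique short simple root (B_6). A semisimple Lie algebra decomposes uniquely as the direct sum of simple ideals, one per connected component of its Dynkin diagram, so g ≅ B_4 ⊕ B_6 (dimension 36 + 78 = 114).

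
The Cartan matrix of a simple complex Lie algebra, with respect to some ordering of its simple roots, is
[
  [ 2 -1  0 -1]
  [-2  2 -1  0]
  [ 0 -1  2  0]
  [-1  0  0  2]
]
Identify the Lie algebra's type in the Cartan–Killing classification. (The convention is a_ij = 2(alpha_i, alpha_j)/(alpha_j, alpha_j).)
The matrix has rank 4 with 2's on the diagonal. Reading the off-diagonal entries as Dynkin edges (a single edge where a_ij = a_ji = -1; a double or triple edge where a_ij * a_ji = 2 or 3), the diagram is a chain of 4 nodes with a double edge between the middle two (F_4). One simple-root ordering that puts it in standard form is (alpha_3, alpha_2, alpha_1, alpha_4). So the algebra is type F_4.

F_4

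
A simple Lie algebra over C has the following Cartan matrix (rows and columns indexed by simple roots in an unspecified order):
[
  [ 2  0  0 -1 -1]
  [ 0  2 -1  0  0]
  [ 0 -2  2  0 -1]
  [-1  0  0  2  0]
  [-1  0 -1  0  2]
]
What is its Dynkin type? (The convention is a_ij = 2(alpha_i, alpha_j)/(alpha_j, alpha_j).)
The matrix has rank 5 with 2's on the diagonal. Reading the off-diagonal entries as Dynkin edges (a single edge where a_ij = a_ji = -1; a double or triple edge where a_ij * a_ji = 2 or 3), the diagram is a chain of 5 nodes with a double edge at one end; the terminal node there is the unique short simple root (B_5). One simple-root ordering that puts it in standard form is (alpha_4, alpha_1, alpha_5, alpha_3, alpha_2). So the algebra is type B_5, i.e. so(11).

B_5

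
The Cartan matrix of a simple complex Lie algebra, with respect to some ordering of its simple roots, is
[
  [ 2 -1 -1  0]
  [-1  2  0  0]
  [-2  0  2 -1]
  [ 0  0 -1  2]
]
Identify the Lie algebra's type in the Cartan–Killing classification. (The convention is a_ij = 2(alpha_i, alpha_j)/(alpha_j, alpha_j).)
The matrix has rank 4 with 2's on the diagonal. Reading the off-diagonal entries as Dynkin edges (a single edge where a_ij = a_ji = -1; a double or triple edge where a_ij * a_ji = 2 or 3), the diagram is a chain of 4 nodes with a double edge between the middle two (F_4). One simple-root ordering that puts it in standard form is (alpha_4, alpha_3, alpha_1, alpha_2). So the algebra is type F_4.

F_4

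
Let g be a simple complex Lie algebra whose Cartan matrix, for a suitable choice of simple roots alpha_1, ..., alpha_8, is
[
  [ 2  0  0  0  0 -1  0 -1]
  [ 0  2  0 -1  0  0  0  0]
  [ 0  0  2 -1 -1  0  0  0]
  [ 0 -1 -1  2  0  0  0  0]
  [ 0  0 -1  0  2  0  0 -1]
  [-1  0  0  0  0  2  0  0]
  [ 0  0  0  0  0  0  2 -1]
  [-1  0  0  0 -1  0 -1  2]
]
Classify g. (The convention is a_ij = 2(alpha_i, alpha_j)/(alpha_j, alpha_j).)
The matrix has rank 8 with 2's on the diagonal. Reading the off-diagonal entries as Dynkin edges (a single edge where a_ij = a_ji = -1; a double or triple edge where a_ij * a_ji = 2 or 3), the diagram is a chain of 7 nodes with one extra node attached to the third node from one end (E_8). One simple-root ordering that puts it in standard form is (alpha_6, alpha_7, alpha_1, alpha_8, alpha_5, alpha_3, alpha_4, alpha_2). So the algebra is type E_8.

E8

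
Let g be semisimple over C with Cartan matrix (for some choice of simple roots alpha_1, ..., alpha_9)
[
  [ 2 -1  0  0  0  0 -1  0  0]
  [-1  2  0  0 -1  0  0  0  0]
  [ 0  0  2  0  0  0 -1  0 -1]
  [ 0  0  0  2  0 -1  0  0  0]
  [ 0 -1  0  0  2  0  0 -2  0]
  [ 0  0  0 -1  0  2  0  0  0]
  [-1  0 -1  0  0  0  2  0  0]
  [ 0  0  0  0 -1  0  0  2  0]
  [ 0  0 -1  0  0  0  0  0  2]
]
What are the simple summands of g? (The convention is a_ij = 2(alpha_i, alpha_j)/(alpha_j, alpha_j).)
The diagram associated to this matrix has two connected components: the simple roots {alpha_4, alpha_6} form a chain of 2 nodes with single edges (A_2), and {alpha_1, alpha_2, alpha_3, alpha_5, alpha_7, alpha_8, alpha_9} form a chain of 7 nodes with a double edge at one end; the terminal node there is the unique short simple root (B_7). A semisimple Lie algebra decomposes uniquely as the direct sum of simple ideals, one per connected component of its Dynkin diagram, so g ≅ A_2 ⊕ B_7 (dimension 8 + 105 = 113).

A2 ⊕ B7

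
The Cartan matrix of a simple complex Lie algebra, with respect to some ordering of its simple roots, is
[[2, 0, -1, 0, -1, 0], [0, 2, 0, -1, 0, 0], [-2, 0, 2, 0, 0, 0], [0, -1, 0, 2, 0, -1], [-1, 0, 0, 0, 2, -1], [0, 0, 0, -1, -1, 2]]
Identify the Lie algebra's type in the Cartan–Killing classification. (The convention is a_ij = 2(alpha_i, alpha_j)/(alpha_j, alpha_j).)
The matrix has rank 6 with 2's on the diagonal. Reading the off-diagonal entries as Dynkin edges (a single edge where a_ij = a_ji = -1; a double or triple edge where a_ij * a_ji = 2 or 3), the diagram is a chain of 6 nodes with a double edge at one end; the terminal node there is the unique long simple root (C_6). One simple-root ordering that puts it in standard form is (alpha_2, alpha_4, alpha_6, alpha_5, alpha_1, alpha_3). So the algebra is type C_6, i.e. sp(12).

C_6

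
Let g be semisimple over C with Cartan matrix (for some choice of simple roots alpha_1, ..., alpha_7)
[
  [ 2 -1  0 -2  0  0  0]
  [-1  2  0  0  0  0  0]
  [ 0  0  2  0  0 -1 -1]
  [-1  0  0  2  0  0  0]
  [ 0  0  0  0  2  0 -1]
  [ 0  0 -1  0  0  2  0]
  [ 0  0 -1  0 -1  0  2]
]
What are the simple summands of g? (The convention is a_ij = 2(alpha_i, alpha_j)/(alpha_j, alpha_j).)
The diagram associated to this matrix has two connected components: the simple roots {alpha_3, alpha_5, alpha_6, alpha_7} form a chain of 4 nodes with single edges (A_4), and {alpha_1, alpha_2, alpha_4} form a chain of 3 nodes with a double edge at one end; the terminal node there is the unique short simple root (B_3). A semisimple Lie algebra decomposes uniquely as the direct sum of simple ideals, one per connected component of its Dynkin diagram, so g ≅ A_4 ⊕ B_3 (dimension 24 + 21 = 45).

A_4 + B_3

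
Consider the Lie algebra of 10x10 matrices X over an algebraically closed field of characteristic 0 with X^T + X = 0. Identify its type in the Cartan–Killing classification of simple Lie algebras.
This is so(10) with 10 even, which has dimension 10(10-1)/2 = 45 and rank 10/2 = 5. In the classification of classical Lie algebras, the orthogonal algebra so(2n) in an even number of variables has type D_n; here n = 5, so the Dynkin diagram is a chain of 3 nodes with a fork of two nodes at one end (D_5). Hence the type is D_5.

D_5 (so(10))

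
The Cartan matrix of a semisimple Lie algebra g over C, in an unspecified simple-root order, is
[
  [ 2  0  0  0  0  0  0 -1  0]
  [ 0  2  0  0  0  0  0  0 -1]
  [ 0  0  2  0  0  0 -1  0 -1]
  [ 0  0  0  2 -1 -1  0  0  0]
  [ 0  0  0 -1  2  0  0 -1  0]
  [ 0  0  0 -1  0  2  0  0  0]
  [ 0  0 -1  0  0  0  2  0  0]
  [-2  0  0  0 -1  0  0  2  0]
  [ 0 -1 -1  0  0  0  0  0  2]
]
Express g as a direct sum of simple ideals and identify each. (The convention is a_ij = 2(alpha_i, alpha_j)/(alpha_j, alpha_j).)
A4 + B5

The diagram associated to this matrix has two connected components: the simple roots {alpha_2, alpha_3, alpha_7, alpha_9} form a chain of 4 nodes with single edges (A_4), and {alpha_1, alpha_4, alpha_5, alpha_6, alpha_8} form a chain of 5 nodes with a double edge at one end; the terminal node there is the unique short simple root (B_5). A semisimple Lie algebra decomposes uniquely as the direct sum of simple ideals, one per connected component of its Dynkin diagram, so g ≅ A_4 ⊕ B_5 (dimension 24 + 55 = 79).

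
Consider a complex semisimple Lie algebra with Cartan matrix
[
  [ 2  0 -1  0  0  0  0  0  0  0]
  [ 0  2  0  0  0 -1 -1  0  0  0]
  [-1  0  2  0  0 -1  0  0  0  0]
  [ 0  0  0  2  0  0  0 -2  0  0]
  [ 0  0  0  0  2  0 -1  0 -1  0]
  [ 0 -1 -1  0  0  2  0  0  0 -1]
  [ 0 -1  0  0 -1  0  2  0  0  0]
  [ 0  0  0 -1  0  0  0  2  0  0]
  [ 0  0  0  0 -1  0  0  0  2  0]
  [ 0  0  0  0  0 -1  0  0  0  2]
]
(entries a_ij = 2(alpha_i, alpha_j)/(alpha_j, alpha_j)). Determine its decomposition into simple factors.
The diagram associated to this matrix has two connected components: the simple roots {alpha_4, alpha_8} form a chain of 2 nodes with a double edge at one end; the terminal node there is the unique short simple root (B_2), and {alpha_1, alpha_2, alpha_3, alpha_5, alpha_6, alpha_7, alpha_9, alpha_10} form a chain of 7 nodes with one extra node attached to the third node from one end (E_8). A semisimple Lie algebra decomposes uniquely as the direct sum of simple ideals, one per connected component of its Dynkin diagram, so g ≅ B_2 ⊕ E_8 (dimension 10 + 248 = 258).

B_2 + E_8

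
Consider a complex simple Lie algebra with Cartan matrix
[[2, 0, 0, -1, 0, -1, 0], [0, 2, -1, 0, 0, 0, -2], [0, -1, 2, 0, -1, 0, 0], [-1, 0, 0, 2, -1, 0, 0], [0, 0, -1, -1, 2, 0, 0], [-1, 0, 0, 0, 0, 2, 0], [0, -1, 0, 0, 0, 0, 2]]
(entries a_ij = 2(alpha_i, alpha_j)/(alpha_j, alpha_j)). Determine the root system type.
The matrix has rank 7 with 2's on the diagonal. Reading the off-diagonal entries as Dynkin edges (a single edge where a_ij = a_ji = -1; a double or triple edge where a_ij * a_ji = 2 or 3), the diagram is a chain of 7 nodes with a double edge at one end; the terminal node there is the unique short simple root (B_7). One simple-root ordering that puts it in standard form is (alpha_6, alpha_1, alpha_4, alpha_5, alpha_3, alpha_2, alpha_7). So the algebra is type B_7, i.e. so(15).

B7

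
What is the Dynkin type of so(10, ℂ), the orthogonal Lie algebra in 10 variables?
This is so(10) with 10 even, which has dimension 10(10-1)/2 = 45 and rank 10/2 = 5. In the classification of classical Lie algebras, the orthogonal algebra so(2n) in an even number of variables has type D_n; here n = 5, so the Dynkin diagram is a chain of 3 nodes with a fork of two nodes at one end (D_5). Hence the type is D_5.

type D_5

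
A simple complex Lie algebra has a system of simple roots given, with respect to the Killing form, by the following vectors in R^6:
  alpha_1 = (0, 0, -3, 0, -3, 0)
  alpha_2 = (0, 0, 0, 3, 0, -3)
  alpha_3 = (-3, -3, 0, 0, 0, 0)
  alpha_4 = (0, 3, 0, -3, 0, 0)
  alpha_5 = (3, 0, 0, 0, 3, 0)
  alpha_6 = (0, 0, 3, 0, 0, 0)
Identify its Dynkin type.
Compute the Cartan integers a_ij = 2(alpha_i, alpha_j)/(alpha_j, alpha_j); the resulting 6x6 Cartan matrix is
[[2, 0, 0, 0, -1, -2], [0, 2, 0, -1, 0, 0], [0, 0, 2, -1, -1, 0], [0, -1, -1, 2, 0, 0], [-1, 0, -1, 0, 2, 0], [-1, 0, 0, 0, 0, 2]].
The roots have two lengths (squared-length ratio 2:1); the short ones are alpha_{6}. The associated Dynkin diagram is a chain of 6 nodes with a double edge at one end; the terminal node there is the unique short simple root (B_6), so the type is B_6 (the algebra so(13)).

B_6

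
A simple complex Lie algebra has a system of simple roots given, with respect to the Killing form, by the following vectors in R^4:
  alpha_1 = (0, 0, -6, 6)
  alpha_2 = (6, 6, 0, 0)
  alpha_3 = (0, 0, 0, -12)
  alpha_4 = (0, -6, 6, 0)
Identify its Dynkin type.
type C_4

Compute the Cartan integers a_ij = 2(alpha_i, alpha_j)/(alpha_j, alpha_j); the resulting 4x4 Cartan matrix is
[[2, 0, -1, -1], [0, 2, 0, -1], [-2, 0, 2, 0], [-1, -1, 0, 2]].
The roots have two lengths (squared-length ratio 2:1); the short ones are alpha_{1,2,4}. The associated Dynkin diagram is a chain of 4 nodes with a double edge at one end; the terminal node there is the unique long simple root (C_4), so the type is C_4 (the algebra sp(8)).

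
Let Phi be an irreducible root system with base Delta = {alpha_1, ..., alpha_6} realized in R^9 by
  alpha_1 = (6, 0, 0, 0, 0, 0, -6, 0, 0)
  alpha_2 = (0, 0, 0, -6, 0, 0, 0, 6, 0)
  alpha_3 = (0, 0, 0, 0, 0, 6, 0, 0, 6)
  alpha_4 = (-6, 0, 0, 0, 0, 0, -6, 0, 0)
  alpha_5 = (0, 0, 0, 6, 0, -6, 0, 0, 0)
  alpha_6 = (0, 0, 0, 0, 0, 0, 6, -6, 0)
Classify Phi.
Compute the Cartan integers a_ij = 2(alpha_i, alpha_j)/(alpha_j, alpha_j); the resulting 6x6 Cartan matrix is
[[2, 0, 0, 0, 0, -1], [0, 2, 0, 0, -1, -1], [0, 0, 2, 0, -1, 0], [0, 0, 0, 2, 0, -1], [0, -1, -1, 0, 2, 0], [-1, -1, 0, -1, 0, 2]].
All simple roots have the same length, so the diagram is simply laced. The associated Dynkin diagram is a chain of 4 nodes with a fork of two nodes at one end (D_6), so the type is D_6 (the algebra so(12)).

D_6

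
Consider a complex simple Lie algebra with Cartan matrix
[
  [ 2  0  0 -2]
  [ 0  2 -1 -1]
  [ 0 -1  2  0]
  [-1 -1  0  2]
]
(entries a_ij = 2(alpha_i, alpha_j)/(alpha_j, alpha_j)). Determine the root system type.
The matrix has rank 4 with 2's on the diagonal. Reading the off-diagonal entries as Dynkin edges (a single edge where a_ij = a_ji = -1; a double or triple edge where a_ij * a_ji = 2 or 3), the diagram is a chain of 4 nodes with a double edge at one end; the terminal node there is the unique long simple root (C_4). One simple-root ordering that puts it in standard form is (alpha_3, alpha_2, alpha_4, alpha_1). So the algebra is type C_4, i.e. sp(8).

C_4 (sp(8))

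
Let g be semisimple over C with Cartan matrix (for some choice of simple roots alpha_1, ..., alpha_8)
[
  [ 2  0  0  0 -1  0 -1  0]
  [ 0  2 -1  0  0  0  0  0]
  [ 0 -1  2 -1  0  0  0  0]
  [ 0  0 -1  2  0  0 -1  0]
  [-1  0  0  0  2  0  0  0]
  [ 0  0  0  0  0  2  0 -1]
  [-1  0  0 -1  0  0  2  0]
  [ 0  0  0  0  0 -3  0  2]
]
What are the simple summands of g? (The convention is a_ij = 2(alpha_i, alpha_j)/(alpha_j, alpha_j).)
The diagram associated to this matrix has two connected components: the simple roots {alpha_1, alpha_2, alpha_3, alpha_4, alpha_5, alpha_7} form a chain of 6 nodes with single edges (A_6), and {alpha_6, alpha_8} form two nodes joined by a triple edge (G_2). A semisimple Lie algebra decomposes uniquely as the direct sum of simple ideals, one per connected component of its Dynkin diagram, so g ≅ A_6 ⊕ G_2 (dimension 48 + 14 = 62).

A_6 + G_2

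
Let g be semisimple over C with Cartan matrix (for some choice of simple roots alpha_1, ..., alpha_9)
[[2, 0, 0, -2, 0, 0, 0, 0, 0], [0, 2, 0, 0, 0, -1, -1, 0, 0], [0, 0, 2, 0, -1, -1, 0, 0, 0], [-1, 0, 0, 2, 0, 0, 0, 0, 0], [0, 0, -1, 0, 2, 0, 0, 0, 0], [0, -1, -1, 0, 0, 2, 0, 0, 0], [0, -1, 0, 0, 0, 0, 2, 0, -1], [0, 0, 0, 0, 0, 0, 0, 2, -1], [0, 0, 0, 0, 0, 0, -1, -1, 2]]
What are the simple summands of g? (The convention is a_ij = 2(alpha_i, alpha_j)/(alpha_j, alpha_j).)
A_7 + B_2

The diagram associated to this matrix has two connected components: the simple roots {alpha_2, alpha_3, alpha_5, alpha_6, alpha_7, alpha_8, alpha_9} form a chain of 7 nodes with single edges (A_7), and {alpha_1, alpha_4} form a chain of 2 nodes with a double edge at one end; the terminal node there is the unique short simple root (B_2). A semisimple Lie algebra decomposes uniquely as the direct sum of simple ideals, one per connected component of its Dynkin diagram, so g ≅ A_7 ⊕ B_2 (dimension 63 + 10 = 73).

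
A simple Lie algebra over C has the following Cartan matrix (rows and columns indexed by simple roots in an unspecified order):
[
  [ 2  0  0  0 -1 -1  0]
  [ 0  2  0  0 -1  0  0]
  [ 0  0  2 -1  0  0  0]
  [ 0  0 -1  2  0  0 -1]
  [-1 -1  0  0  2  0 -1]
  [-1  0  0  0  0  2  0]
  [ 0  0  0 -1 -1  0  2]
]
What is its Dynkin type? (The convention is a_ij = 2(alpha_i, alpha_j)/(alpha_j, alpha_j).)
The matrix has rank 7 with 2's on the diagonal. Reading the off-diagonal entries as Dynkin edges (a single edge where a_ij = a_ji = -1; a double or triple edge where a_ij * a_ji = 2 or 3), the diagram is a chain of 6 nodes with one extra node attached to the third node from one end (E_7). One simple-root ordering that puts it in standard form is (alpha_6, alpha_2, alpha_1, alpha_5, alpha_7, alpha_4, alpha_3). So the algebra is type E_7.

E_7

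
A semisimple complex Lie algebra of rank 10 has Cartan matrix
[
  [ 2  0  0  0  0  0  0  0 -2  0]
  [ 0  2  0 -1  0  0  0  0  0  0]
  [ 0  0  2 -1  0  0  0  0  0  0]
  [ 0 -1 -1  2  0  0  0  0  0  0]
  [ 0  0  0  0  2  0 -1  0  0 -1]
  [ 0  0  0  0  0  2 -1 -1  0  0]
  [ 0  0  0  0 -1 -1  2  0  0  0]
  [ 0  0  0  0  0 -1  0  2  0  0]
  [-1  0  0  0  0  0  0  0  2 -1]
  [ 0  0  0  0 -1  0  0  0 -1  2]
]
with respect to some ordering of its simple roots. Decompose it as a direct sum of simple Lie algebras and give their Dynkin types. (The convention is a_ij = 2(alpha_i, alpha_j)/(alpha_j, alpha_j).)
type A_3 + type C_7

The diagram associated to this matrix has two connected components: the simple roots {alpha_2, alpha_3, alpha_4} form a chain of 3 nodes with single edges (A_3), and {alpha_1, alpha_5, alpha_6, alpha_7, alpha_8, alpha_9, alpha_10} form a chain of 7 nodes with a double edge at one end; the terminal node there is the unique long simple root (C_7). A semisimple Lie algebra decomposes uniquely as the direct sum of simple ideals, one per connected component of its Dynkin diagram, so g ≅ A_3 ⊕ C_7 (dimension 15 + 105 = 120).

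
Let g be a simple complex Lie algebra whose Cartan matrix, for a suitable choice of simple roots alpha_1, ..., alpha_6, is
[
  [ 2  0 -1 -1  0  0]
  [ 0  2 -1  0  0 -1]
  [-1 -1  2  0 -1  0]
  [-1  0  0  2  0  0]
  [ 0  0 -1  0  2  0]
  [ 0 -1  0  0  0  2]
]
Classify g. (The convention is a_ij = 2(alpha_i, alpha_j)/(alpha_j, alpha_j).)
E_6

The matrix has rank 6 with 2's on the diagonal. Reading the off-diagonal entries as Dynkin edges (a single edge where a_ij = a_ji = -1; a double or triple edge where a_ij * a_ji = 2 or 3), the diagram is a chain of 5 nodes with one extra node attached to the third node from one end (E_6). One simple-root ordering that puts it in standard form is (alpha_6, alpha_5, alpha_2, alpha_3, alpha_1, alpha_4). So the algebra is type E_6.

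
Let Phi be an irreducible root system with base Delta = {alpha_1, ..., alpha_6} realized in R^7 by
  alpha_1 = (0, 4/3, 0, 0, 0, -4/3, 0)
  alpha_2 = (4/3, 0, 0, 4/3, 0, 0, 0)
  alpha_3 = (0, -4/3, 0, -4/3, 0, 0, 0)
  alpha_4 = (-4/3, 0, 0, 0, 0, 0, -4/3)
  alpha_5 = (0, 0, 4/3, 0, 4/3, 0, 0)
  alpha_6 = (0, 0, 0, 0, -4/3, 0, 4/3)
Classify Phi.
Compute the Cartan integers a_ij = 2(alpha_i, alpha_j)/(alpha_j, alpha_j); the resulting 6x6 Cartan matrix is
[[2, 0, -1, 0, 0, 0], [0, 2, -1, -1, 0, 0], [-1, -1, 2, 0, 0, 0], [0, -1, 0, 2, 0, -1], [0, 0, 0, 0, 2, -1], [0, 0, 0, -1, -1, 2]].
All simple roots have the same length, so the diagram is simply laced. The associated Dynkin diagram is a chain of 6 nodes with single edges (A_6), so the type is A_6 (the algebra sl(7)).

A_6 (sl(7))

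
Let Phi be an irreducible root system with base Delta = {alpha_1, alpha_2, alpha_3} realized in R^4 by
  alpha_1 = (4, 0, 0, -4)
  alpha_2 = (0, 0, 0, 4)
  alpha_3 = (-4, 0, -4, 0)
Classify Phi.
B_3 (so(7))

Compute the Cartan integers a_ij = 2(alpha_i, alpha_j)/(alpha_j, alpha_j); the resulting 3x3 Cartan matrix is
[[2, -2, -1], [-1, 2, 0], [-1, 0, 2]].
The roots have two lengths (squared-length ratio 2:1); the short ones are alpha_{2}. The associated Dynkin diagram is a chain of 3 nodes with a double edge at one end; the terminal node there is the unique short simple root (B_3), so the type is B_3 (the algebra so(7)).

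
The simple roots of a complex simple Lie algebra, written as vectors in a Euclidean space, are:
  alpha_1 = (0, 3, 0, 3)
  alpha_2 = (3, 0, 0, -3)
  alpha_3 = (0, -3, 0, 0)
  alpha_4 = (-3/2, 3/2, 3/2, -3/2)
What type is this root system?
Compute the Cartan integers a_ij = 2(alpha_i, alpha_j)/(alpha_j, alpha_j); the resulting 4x4 Cartan matrix is
[[2, -1, -2, 0], [-1, 2, 0, 0], [-1, 0, 2, -1], [0, 0, -1, 2]].
The roots have two lengths (squared-length ratio 2:1); the short ones are alpha_{3,4}. The associated Dynkin diagram is a chain of 4 nodes with a double edge between the middle two (F_4), so the type is F_4.

type F_4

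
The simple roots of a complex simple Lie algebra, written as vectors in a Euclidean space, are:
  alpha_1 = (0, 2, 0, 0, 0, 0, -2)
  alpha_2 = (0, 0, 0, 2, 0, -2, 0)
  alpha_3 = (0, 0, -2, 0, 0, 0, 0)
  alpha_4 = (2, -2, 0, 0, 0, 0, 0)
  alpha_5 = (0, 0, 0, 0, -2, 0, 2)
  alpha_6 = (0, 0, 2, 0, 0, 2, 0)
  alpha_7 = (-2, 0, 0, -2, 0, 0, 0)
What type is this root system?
Compute the Cartan integers a_ij = 2(alpha_i, alpha_j)/(alpha_j, alpha_j); the resulting 7x7 Cartan matrix is
[[2, 0, 0, -1, -1, 0, 0], [0, 2, 0, 0, 0, -1, -1], [0, 0, 2, 0, 0, -1, 0], [-1, 0, 0, 2, 0, 0, -1], [-1, 0, 0, 0, 2, 0, 0], [0, -1, -2, 0, 0, 2, 0], [0, -1, 0, -1, 0, 0, 2]].
The roots have two lengths (squared-length ratio 2:1); the short ones are alpha_{3}. The associated Dynkin diagram is a chain of 7 nodes with a double edge at one end; the terminal node there is the unique short simple root (B_7), so the type is B_7 (the algebra so(15)).

type B_7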